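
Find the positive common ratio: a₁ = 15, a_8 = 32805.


r^(n-1) = aₙ/a₁
r^7 = 32805/15 = 2187
r = 2187^(1/7)
= 3

r = 3


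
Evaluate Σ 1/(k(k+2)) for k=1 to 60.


1/(k(k+2)) = (1/2)·(1/k - 1/(k+2)) (partial fractions)
Telescoping: Σ = (1/2)·(1 + 1/2 - 1/61 - 1/62) = 2775/3782

Sum = 2775/3782


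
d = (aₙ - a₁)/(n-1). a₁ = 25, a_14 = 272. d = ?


d = (aₙ - a₁)/(n-1)
= (272 - 25)/(14-1)
= 247/13 = 19

d = 19


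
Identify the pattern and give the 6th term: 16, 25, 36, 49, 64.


Pattern: perfect squares: n²
Terms: 16, 25, 36, 49, 64
Next term = 81

Next term = 81


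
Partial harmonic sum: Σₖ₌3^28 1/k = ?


Σₖ₌3^28 1/k = 1/3 + 1/4 + 1/5 + ... + 1/28
= 194934439103/80313433200
≈ 2.4272

Sum = 194934439103/80313433200 ≈ 2.4272


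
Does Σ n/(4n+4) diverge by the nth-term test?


lim(n→∞) n/(4n+4) = 1/4 = 1/4  (divide numerator and denominator by n)
lim aₙ = 1/4 ≠ 0 → series DIVERGES

Diverges (lim aₙ = 1/4 ≠ 0)


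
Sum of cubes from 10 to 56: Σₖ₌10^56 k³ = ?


Σₖ₌10^56 k³ = [56·57/2]² − [9·10/2]²
= 2547216 − 2025 = 2545191

Σk³ = 2545191


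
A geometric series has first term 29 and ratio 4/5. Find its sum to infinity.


S∞ = a₁/(1-r) = 29/(1 - 4/5)
= 29/(1/5)
= 145

S∞ = 145


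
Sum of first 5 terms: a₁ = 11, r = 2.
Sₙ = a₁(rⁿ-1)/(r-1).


Sₙ = 11×(2^5 - 1)/(2 - 1)
= 11×(32 - 1)/1
= 11×31/1
= 341

S_5 = 341


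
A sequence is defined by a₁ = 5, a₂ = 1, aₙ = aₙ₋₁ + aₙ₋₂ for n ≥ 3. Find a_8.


Computing iteratively: 5, 1, 6, 7, 13, 20, 33, 53
a_8 = 53

a_8 = 53


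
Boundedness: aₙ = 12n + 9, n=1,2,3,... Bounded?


aₙ = 12n + 9 → as n→∞, aₙ→∞
No finite upper bound exists
The sequence is UNBOUNDED

Unbounded (aₙ → ∞ as n → ∞)


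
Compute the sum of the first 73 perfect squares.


n = 73
n(n+1)(2n+1)/6 = 73×74×147/6
= 794094/6 = 132349

Σk² = 132349


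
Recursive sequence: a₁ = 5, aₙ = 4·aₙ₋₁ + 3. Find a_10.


Computing step by step:
a_1 = 5
a_2 = 23
a_3 = 95
a_4 = 383
a_5 = 1535
a_6 = 6143
a_7 = 24575
a_8 = 98303
a_9 = 393215
a_10 = 1572863


a_10 = 1572863


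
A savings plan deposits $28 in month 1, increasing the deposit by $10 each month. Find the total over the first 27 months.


aₙ = 28 + (27-1)×10 = 288
Sₙ = n(a₁+aₙ)/2 = 27×(28+288)/2
= 27×316/2 = 4266

S_27 = 4266


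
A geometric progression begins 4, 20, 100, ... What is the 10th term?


aₙ = a₁·r^(n-1)
= 4×5^9
= 4×1953125
= 7812500

a_10 = 7812500


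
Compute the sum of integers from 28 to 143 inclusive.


Σₖ₌28^143 k = Σₖ₌₁^143 k − Σₖ₌₁^27 k
= 143·144/2 − 27·28/2
= 10296 − 378 = 9918

Σk = 9918


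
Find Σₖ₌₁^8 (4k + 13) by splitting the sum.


Σ(4k+13) = 4·Σk + 13·n
= 4·36 + 13·8
= 144 + 104 = 248

Σ = 248


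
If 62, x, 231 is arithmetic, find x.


AM = (62 + 231)/2 = 293/2 = 146.5

AM = 146.5


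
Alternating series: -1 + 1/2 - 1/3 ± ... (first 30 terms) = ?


S = -1 + 1/2 - 1/3 + 1/4 - 1/5 + 1/6 - 1/7 + 1/8 ± ...
= -0.6768
(Full series converges to -ln(2) ≈ -0.6931)

S_30 = -0.6768


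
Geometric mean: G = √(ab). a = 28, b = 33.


GM = √(28×33) = √924 = 30.3974

GM = 30.3974


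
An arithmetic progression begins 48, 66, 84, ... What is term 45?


aₙ = a₁ + (n-1)d
= 48 + (45-1)×18
= 48 + 792
= 840

a_45 = 840


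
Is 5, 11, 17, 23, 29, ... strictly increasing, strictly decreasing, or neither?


Differences: 6, 6, 6, 6
All differences > 0 → strictly INCREASING

Monotonically increasing


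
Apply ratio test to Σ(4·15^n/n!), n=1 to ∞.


aₙ = 4·15^n/n!
a_{n+1}/aₙ = 15^(n+1)/(n+1)! × n!/15^n  (constant 4 cancels)
= 15/(n+1)
L = lim(n→∞) 15/(n+1) = 0
L < 1 → series CONVERGES

Converges (ratio test: L = 0 < 1)


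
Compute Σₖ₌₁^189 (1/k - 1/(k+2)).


Telescoping with gap 2: two head and two tail terms survive.
= (1 + 1/2) - (1/190 + 1/191)
= 3/2 - 1/190 - 1/191 = 27027/18145

Sum = 27027/18145


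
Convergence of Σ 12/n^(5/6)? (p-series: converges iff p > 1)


p-series test: Σ c/n^p converges if p > 1, diverges if p ≤ 1 (constant c > 0 doesn't affect convergence).
p = 5/6
5/6 ≤ 1 → DIVERGES

Diverges (p = 5/6 ≤ 1)


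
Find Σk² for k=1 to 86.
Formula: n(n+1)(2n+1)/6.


n = 86
n(n+1)(2n+1)/6 = 86×87×173/6
= 1294386/6 = 215731

Σk² = 215731


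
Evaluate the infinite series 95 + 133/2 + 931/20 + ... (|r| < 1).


S∞ = a₁/(1-r) = 95/(1 - 7/10)
= 95/(3/10)
= 950/3

S∞ = 950/3


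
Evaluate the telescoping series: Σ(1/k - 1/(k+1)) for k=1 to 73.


Telescoping: adjacent terms cancel.
= 1/1 - 1/74
= 1 - 1/74 = 73/74

Sum = 73/74


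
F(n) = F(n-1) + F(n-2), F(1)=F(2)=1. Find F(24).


Fibonacci sequence: 1, 1, 2, 3, 5, 8, 13, 21, 34, 55, 89, ...
F(24) = 46368

F(24) = 46368


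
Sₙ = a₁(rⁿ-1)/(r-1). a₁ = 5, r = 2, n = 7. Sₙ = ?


Sₙ = 5×(2^7 - 1)/(2 - 1)
= 5×(128 - 1)/1
= 5×127/1
= 635

S_7 = 635


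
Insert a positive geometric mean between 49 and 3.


GM = √(49×3) = √147 = 12.1244

GM = 12.1244


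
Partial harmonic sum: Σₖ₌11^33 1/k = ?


Σₖ₌11^33 1/k = 1/11 + 1/12 + 1/13 + ... + 1/33
= 15225778970569/13127595717600
≈ 1.1598

Sum = 15225778970569/13127595717600 ≈ 1.1598


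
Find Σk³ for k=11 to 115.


Σₖ₌11^115 k³ = [115·116/2]² − [10·11/2]²
= 44488900 − 3025 = 44485875

Σk³ = 44485875


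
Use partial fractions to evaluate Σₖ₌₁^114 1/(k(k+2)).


1/(k(k+2)) = (1/2)·(1/k - 1/(k+2)) (partial fractions)
Telescoping: Σ = (1/2)·(1 + 1/2 - 1/115 - 1/116) = 19779/26680

Sum = 19779/26680


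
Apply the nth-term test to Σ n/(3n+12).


lim(n→∞) n/(3n+12) = 1/3 = 1/3  (divide numerator and denominator by n)
lim aₙ = 1/3 ≠ 0 → series DIVERGES

Diverges (lim aₙ = 1/3 ≠ 0)


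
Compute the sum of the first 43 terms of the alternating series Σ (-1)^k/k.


S = -1 + 1/2 - 1/3 + 1/4 - 1/5 + 1/6 - 1/7 + 1/8 ± ...
= -0.7046
(Full series converges to -ln(2) ≈ -0.6931)

S_43 = -0.7046


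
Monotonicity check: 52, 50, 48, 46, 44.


Differences: -2, -2, -2, -2
All differences < 0 → strictly DECREASING

Monotonically decreasing


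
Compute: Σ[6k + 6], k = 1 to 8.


Σ(6k+6) = 6·Σk + 6·n
= 6·36 + 6·8
= 216 + 48 = 264

Σ = 264


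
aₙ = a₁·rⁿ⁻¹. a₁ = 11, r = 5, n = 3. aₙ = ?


aₙ = a₁·r^(n-1)
= 11×5^2
= 11×25
= 275

a_3 = 275


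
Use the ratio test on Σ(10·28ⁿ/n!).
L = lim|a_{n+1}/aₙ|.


aₙ = 10·28^n/n!
a_{n+1}/aₙ = 28^(n+1)/(n+1)! × n!/28^n  (constant 10 cancels)
= 28/(n+1)
L = lim(n→∞) 28/(n+1) = 0
L < 1 → series CONVERGES

Converges (ratio test: L = 0 < 1)


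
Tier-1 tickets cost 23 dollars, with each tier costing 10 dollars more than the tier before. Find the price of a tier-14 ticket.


aₙ = a₁ + (n-1)d
= 23 + (14-1)×10
= 23 + 130
= 153

a_14 = 153


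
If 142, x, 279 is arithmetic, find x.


AM = (142 + 279)/2 = 421/2 = 210.5

AM = 210.5


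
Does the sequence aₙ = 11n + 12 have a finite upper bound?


aₙ = 11n + 12 → as n→∞, aₙ→∞
No finite upper bound exists
The sequence is UNBOUNDED

Unbounded (aₙ → ∞ as n → ∞)


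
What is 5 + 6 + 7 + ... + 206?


Σₖ₌5^206 k = Σₖ₌₁^206 k − Σₖ₌₁^4 k
= 206·207/2 − 4·5/2
= 21321 − 10 = 21311

Σk = 21311


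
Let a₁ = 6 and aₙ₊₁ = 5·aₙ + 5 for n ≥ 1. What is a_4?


Computing step by step:
a_1 = 6
a_2 = 35
a_3 = 180
a_4 = 905


a_4 = 905


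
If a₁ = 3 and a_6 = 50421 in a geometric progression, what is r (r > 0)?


r^(n-1) = aₙ/a₁
r^5 = 50421/3 = 16807
r = 16807^(1/5)
= 7

r = 7


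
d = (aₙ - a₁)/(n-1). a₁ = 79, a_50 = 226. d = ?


d = (aₙ - a₁)/(n-1)
= (226 - 79)/(50-1)
= 147/49 = 3

d = 3


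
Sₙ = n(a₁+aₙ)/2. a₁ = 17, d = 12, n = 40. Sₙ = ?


aₙ = 17 + (40-1)×12 = 485
Sₙ = n(a₁+aₙ)/2 = 40×(17+485)/2
= 40×502/2 = 10040

S_40 = 10040


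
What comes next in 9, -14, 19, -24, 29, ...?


Pattern: alternating sign, magnitude arithmetic (d=5)
Terms: 9, -14, 19, -24, 29
Next term = -34

Next term = -34


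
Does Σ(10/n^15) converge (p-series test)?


p-series test: Σ c/n^p converges if p > 1, diverges if p ≤ 1 (constant c > 0 doesn't affect convergence).
p = 15
15 > 1 → CONVERGES

Converges (p = 15 > 1)


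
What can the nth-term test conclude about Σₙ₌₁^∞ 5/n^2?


lim(n→∞) 5/n^2 = 0
lim aₙ = 0 → nth-term test is INCONCLUSIVE
(Need other tests; this is actually a convergent p-series with p=2 > 1)

Inconclusive (lim aₙ = 0; need another test)


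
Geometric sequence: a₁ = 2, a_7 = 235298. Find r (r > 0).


r^(n-1) = aₙ/a₁
r^6 = 235298/2 = 117649
r = 117649^(1/6)
= ±7; taking r > 0 gives r = 7

r = 7


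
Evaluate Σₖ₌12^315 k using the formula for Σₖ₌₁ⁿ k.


Σₖ₌12^315 k = Σₖ₌₁^315 k − Σₖ₌₁^11 k
= 315·316/2 − 11·12/2
= 49770 − 66 = 49704

Σk = 49704


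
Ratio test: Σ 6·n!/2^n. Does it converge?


aₙ = 6·n!/2^n
a_{n+1}/aₙ = (n+1)!/2^(n+1) × 2^n/n!  (constant 6 cancels)
= (n+1)/2
L = lim(n→∞) (n+1)/2 = ∞
L > 1 → series DIVERGES

Diverges (ratio test: L = ∞ > 1)


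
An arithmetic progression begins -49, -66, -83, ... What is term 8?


aₙ = a₁ + (n-1)d
= -49 + (8-1)×-17
= -49 - 119
= -168

a_8 = -168


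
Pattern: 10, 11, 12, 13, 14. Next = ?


Pattern: arithmetic (d=1)
Terms: 10, 11, 12, 13, 14
Next term = 15

Next term = 15


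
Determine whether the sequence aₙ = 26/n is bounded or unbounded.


a₁ = 26, a₂ = 26/2, a₃ = 26/3, ...
0 < aₙ ≤ 26 for all n ≥ 1
Lower bound: 0, Upper bound: 26
The sequence IS bounded

Bounded (0 < aₙ ≤ 26)


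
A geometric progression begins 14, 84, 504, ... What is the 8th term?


aₙ = a₁·r^(n-1)
= 14×6^7
= 14×279936
= 3919104

a_8 = 3919104


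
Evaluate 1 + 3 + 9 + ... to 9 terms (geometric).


Sₙ = 1×(3^9 - 1)/(3 - 1)
= 1×(19683 - 1)/2
= 1×19682/2
= 9841

S_9 = 9841


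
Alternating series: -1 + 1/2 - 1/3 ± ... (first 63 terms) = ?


S = -1 + 1/2 - 1/3 + 1/4 - 1/5 + 1/6 - 1/7 + 1/8 ± ...
= -0.701
(Full series converges to -ln(2) ≈ -0.6931)

S_63 = -0.701


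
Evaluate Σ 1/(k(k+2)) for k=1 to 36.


1/(k(k+2)) = (1/2)·(1/k - 1/(k+2)) (partial fractions)
Telescoping: Σ = (1/2)·(1 + 1/2 - 1/37 - 1/38) = 1017/1406

Sum = 1017/1406


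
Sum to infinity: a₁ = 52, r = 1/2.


S∞ = a₁/(1-r) = 52/(1 - 1/2)
= 52/(1/2)
= 104

S∞ = 104


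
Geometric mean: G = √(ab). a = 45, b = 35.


GM = √(45×35) = √1575 = 39.6863

GM = 39.6863


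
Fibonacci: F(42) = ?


Fibonacci sequence: 1, 1, 2, 3, 5, 8, 13, 21, 34, 55, 89, ...
F(42) = 267914296

F(42) = 267914296


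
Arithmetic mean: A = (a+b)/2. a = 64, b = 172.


AM = (64 + 172)/2 = 236/2 = 118

AM = 118


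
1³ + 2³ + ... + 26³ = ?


n(n+1)/2 = 26×27/2 = 351
Σk³ = 351² = 123201

Σk³ = 123201


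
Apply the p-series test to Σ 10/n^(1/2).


p-series test: Σ c/n^p converges if p > 1, diverges if p ≤ 1 (constant c > 0 doesn't affect convergence).
p = 1/2
1/2 ≤ 1 → DIVERGES

Diverges (p = 1/2 ≤ 1)


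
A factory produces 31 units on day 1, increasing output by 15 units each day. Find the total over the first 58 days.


aₙ = 31 + (58-1)×15 = 886
Sₙ = n(a₁+aₙ)/2 = 58×(31+886)/2
= 58×917/2 = 26593

S_58 = 26593


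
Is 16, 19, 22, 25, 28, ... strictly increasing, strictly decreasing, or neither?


Differences: 3, 3, 3, 3
All differences > 0 → strictly INCREASING

Monotonically increasing


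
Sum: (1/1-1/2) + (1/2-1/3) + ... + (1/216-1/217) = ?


Telescoping: adjacent terms cancel.
= 1/1 - 1/217
= 1 - 1/217 = 216/217

Sum = 216/217


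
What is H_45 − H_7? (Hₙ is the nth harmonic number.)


Σₖ₌8^45 1/k = 1/8 + 1/9 + 1/10 + ... + 1/45
= 16974954787474829269/9419588158802421600
≈ 1.8021

Sum = 16974954787474829269/9419588158802421600 ≈ 1.8021


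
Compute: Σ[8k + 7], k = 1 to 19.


Σ(8k+7) = 8·Σk + 7·n
= 8·190 + 7·19
= 1520 + 133 = 1653

Σ = 1653


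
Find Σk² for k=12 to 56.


Σₖ₌12^56 k² = Σₖ₌₁^56 k² − Σₖ₌₁^11 k²
= 56·57·113/6 − 11·12·23/6
= 60116 − 506 = 59610

Σk² = 59610


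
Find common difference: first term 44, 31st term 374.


d = (aₙ - a₁)/(n-1)
= (374 - 44)/(31-1)
= 330/30 = 11

d = 11


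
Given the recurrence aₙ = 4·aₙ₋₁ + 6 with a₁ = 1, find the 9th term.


Computing step by step:
a_1 = 1
a_2 = 10
a_3 = 46
a_4 = 190
a_5 = 766
a_6 = 3070
a_7 = 12286
a_8 = 49150
a_9 = 196606


a_9 = 196606


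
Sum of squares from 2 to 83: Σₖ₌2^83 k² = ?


Σₖ₌2^83 k² = Σₖ₌₁^83 k² − Σₖ₌₁^1 k²
= 83·84·167/6 − 1·2·3/6
= 194054 − 1 = 194053

Σk² = 194053


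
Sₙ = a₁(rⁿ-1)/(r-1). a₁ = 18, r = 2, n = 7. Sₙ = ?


Sₙ = 18×(2^7 - 1)/(2 - 1)
= 18×(128 - 1)/1
= 18×127/1
= 2286

S_7 = 2286


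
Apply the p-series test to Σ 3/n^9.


p-series test: Σ c/n^p converges if p > 1, diverges if p ≤ 1 (constant c > 0 doesn't affect convergence).
p = 9
9 > 1 → CONVERGES

Converges (p = 9 > 1)


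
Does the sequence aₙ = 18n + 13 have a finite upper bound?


aₙ = 18n + 13 → as n→∞, aₙ→∞
No finite upper bound exists
The sequence is UNBOUNDED

Unbounded (aₙ → ∞ as n → ∞)


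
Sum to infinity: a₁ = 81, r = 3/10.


S∞ = a₁/(1-r) = 81/(1 - 3/10)
= 81/(7/10)
= 810/7

S∞ = 810/7


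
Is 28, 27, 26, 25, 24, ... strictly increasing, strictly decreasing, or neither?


Differences: -1, -1, -1, -1
All differences < 0 → strictly DECREASING

Monotonically decreasing


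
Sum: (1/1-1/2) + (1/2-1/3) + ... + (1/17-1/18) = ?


Telescoping: adjacent terms cancel.
= 1/1 - 1/18
= 1 - 1/18 = 17/18

Sum = 17/18


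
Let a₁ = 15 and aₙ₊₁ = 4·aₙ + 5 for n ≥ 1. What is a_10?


Computing step by step:
a_1 = 15
a_2 = 65
a_3 = 265
a_4 = 1065
a_5 = 4265
a_6 = 17065
a_7 = 68265
a_8 = 273065
a_9 = 1092265
a_10 = 4369065


a_10 = 4369065


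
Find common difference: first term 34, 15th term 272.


d = (aₙ - a₁)/(n-1)
= (272 - 34)/(15-1)
= 238/14 = 17

d = 17


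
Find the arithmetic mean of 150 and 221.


AM = (150 + 221)/2 = 371/2 = 185.5

AM = 185.5


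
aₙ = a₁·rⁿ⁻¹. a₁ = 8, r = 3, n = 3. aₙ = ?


aₙ = a₁·r^(n-1)
= 8×3^2
= 8×9
= 72

a_3 = 72


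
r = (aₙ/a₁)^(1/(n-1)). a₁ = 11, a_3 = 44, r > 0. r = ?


r^(n-1) = aₙ/a₁
r^2 = 44/11 = 4
r = 4^(1/2)
= ±2; taking r > 0 gives r = 2

r = 2


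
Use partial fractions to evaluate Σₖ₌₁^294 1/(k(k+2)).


1/(k(k+2)) = (1/2)·(1/k - 1/(k+2)) (partial fractions)
Telescoping: Σ = (1/2)·(1 + 1/2 - 1/295 - 1/296) = 130389/174640

Sum = 130389/174640


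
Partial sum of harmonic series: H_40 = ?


H_40 = 1/1 + 1/2 + 1/3 + ... + 1/40
= 2078178381193813/485721041551200
≈ 4.2785

H_40 = 2078178381193813/485721041551200 ≈ 4.2785


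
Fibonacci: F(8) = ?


Fibonacci sequence: 1, 1, 2, 3, 5, 8, 13, 21
F(8) = 21

F(8) = 21


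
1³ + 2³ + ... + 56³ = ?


n(n+1)/2 = 56×57/2 = 1596
Σk³ = 1596² = 2547216

Σk³ = 2547216


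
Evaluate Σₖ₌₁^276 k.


n(n+1)/2 = 276×277/2 = 76452/2 = 38226

Σk = 38226


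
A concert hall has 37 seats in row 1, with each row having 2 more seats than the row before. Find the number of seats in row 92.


aₙ = a₁ + (n-1)d
= 37 + (92-1)×2
= 37 + 182
= 219

a_92 = 219


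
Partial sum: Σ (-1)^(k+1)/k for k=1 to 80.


S = 1 - 1/2 + 1/3 - 1/4 + 1/5 - 1/6 + 1/7 - 1/8 ± ...
= 0.6869
(Full series converges to +ln(2) ≈ +0.6931)

S_80 = 0.6869


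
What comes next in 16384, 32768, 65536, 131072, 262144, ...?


Pattern: powers of 2: 2ⁿ
Terms: 16384, 32768, 65536, 131072, 262144
Next term = 524288

Next term = 524288


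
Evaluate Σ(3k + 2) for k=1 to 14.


Σ(3k+2) = 3·Σk + 2·n
= 3·105 + 2·14
= 315 + 28 = 343

Σ = 343


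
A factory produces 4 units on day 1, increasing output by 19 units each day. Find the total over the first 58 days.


aₙ = 4 + (58-1)×19 = 1087
Sₙ = n(a₁+aₙ)/2 = 58×(4+1087)/2
= 58×1091/2 = 31639

S_58 = 31639


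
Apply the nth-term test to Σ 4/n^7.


lim(n→∞) 4/n^7 = 0
lim aₙ = 0 → nth-term test is INCONCLUSIVE
(Need other tests; this is actually a convergent p-series with p=7 > 1)

Inconclusive (lim aₙ = 0; need another test)


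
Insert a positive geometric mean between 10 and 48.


GM = √(10×48) = √480 = 21.9089

GM = 21.9089


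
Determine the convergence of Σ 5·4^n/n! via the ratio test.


aₙ = 5·4^n/n!
a_{n+1}/aₙ = 4^(n+1)/(n+1)! × n!/4^n  (constant 5 cancels)
= 4/(n+1)
L = lim(n→∞) 4/(n+1) = 0
L < 1 → series CONVERGES

Converges (ratio test: L = 0 < 1)


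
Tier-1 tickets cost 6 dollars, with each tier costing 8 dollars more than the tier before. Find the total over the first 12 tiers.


aₙ = 6 + (12-1)×8 = 94
Sₙ = n(a₁+aₙ)/2 = 12×(6+94)/2
= 12×100/2 = 600

S_12 = 600


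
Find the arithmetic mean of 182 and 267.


AM = (182 + 267)/2 = 449/2 = 224.5

AM = 224.5


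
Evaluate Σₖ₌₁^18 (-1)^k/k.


S = -1 + 1/2 - 1/3 + 1/4 - 1/5 + 1/6 - 1/7 + 1/8 ± ...
= -0.6661
(Full series converges to -ln(2) ≈ -0.6931)

S_18 = -0.6661


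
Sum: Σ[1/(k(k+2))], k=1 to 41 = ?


1/(k(k+2)) = (1/2)·(1/k - 1/(k+2)) (partial fractions)
Telescoping: Σ = (1/2)·(1 + 1/2 - 1/42 - 1/43) = 656/903

Sum = 656/903


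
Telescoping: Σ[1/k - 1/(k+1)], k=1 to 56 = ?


Telescoping: adjacent terms cancel.
= 1/1 - 1/57
= 1 - 1/57 = 56/57

Sum = 56/57


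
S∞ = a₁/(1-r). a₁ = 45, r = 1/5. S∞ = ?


S∞ = a₁/(1-r) = 45/(1 - 1/5)
= 45/(4/5)
= 225/4

S∞ = 225/4


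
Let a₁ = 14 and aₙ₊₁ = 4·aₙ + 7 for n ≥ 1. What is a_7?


Computing step by step:
a_1 = 14
a_2 = 63
a_3 = 259
a_4 = 1043
a_5 = 4179
a_6 = 16723
a_7 = 66899


a_7 = 66899


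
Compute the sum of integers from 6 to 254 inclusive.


Σₖ₌6^254 k = Σₖ₌₁^254 k − Σₖ₌₁^5 k
= 254·255/2 − 5·6/2
= 32385 − 15 = 32370

Σk = 32370


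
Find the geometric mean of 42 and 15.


GM = √(42×15) = √630 = 25.0998

GM = 25.0998


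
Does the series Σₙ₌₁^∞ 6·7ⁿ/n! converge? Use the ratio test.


aₙ = 6·7^n/n!
a_{n+1}/aₙ = 7^(n+1)/(n+1)! × n!/7^n  (constant 6 cancels)
= 7/(n+1)
L = lim(n→∞) 7/(n+1) = 0
L < 1 → series CONVERGES

Converges (ratio test: L = 0 < 1)


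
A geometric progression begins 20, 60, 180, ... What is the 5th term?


aₙ = a₁·r^(n-1)
= 20×3^4
= 20×81
= 1620

a_5 = 1620


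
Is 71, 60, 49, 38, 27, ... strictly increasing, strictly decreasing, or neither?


Differences: -11, -11, -11, -11
All differences < 0 → strictly DECREASING

Monotonically decreasing


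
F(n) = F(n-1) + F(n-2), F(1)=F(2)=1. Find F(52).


Fibonacci sequence: 1, 1, 2, 3, 5, 8, 13, 21, 34, 55, 89, ...
F(52) = 32951280099

F(52) = 32951280099


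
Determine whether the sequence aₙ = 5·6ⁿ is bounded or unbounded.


aₙ = 5·6ⁿ → as n→∞, aₙ→∞ (since base 6 > 1)
No finite upper bound exists
The sequence is UNBOUNDED

Unbounded (aₙ → ∞ as n → ∞)


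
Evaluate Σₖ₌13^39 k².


Σₖ₌13^39 k² = Σₖ₌₁^39 k² − Σₖ₌₁^12 k²
= 39·40·79/6 − 12·13·25/6
= 20540 − 650 = 19890

Σk² = 19890


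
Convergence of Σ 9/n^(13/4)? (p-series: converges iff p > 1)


p-series test: Σ c/n^p converges if p > 1, diverges if p ≤ 1 (constant c > 0 doesn't affect convergence).
p = 13/4
13/4 > 1 → CONVERGES

Converges (p = 13/4 > 1)


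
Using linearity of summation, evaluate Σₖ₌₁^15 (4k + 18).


Σ(4k+18) = 4·Σk + 18·n
= 4·120 + 18·15
= 480 + 270 = 750

Σ = 750


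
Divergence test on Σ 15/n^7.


lim(n→∞) 15/n^7 = 0
lim aₙ = 0 → nth-term test is INCONCLUSIVE
(Need other tests; this is actually a convergent p-series with p=7 > 1)

Inconclusive (lim aₙ = 0; need another test)


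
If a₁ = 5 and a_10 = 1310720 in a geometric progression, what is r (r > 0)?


r^(n-1) = aₙ/a₁
r^9 = 1310720/5 = 262144
r = 262144^(1/9)
= 4

r = 4


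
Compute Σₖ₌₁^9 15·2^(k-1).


Sₙ = 15×(2^9 - 1)/(2 - 1)
= 15×(512 - 1)/1
= 15×511/1
= 7665

S_9 = 7665


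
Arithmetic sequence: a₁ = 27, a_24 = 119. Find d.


d = (aₙ - a₁)/(n-1)
= (119 - 27)/(24-1)
= 92/23 = 4

d = 4


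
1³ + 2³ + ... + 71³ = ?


n(n+1)/2 = 71×72/2 = 2556
Σk³ = 2556² = 6533136

Σk³ = 6533136


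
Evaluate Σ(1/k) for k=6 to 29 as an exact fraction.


Σₖ₌6^29 1/k = 1/6 + 1/7 + 1/8 + ... + 1/29
= 3908958676327/2329089562800
≈ 1.6783

Sum = 3908958676327/2329089562800 ≈ 1.6783


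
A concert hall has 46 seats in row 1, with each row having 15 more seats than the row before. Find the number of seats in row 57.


aₙ = a₁ + (n-1)d
= 46 + (57-1)×15
= 46 + 840
= 886

a_57 = 886


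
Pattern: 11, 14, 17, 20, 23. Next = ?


Pattern: arithmetic (d=3)
Terms: 11, 14, 17, 20, 23
Next term = 26

Next term = 26


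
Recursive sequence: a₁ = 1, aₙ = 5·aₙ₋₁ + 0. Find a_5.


Computing step by step:
a_1 = 1
a_2 = 5
a_3 = 25
a_4 = 125
a_5 = 625


a_5 = 625


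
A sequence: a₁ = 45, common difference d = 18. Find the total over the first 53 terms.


aₙ = 45 + (53-1)×18 = 981
Sₙ = n(a₁+aₙ)/2 = 53×(45+981)/2
= 53×1026/2 = 27189

S_53 = 27189


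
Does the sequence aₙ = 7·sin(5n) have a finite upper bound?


For all n, -1 ≤ sin(5n) ≤ 1, so -7 ≤ 7·sin(5n) ≤ 7
Lower bound: -7, Upper bound: 7
The sequence IS bounded

Bounded (-7 ≤ aₙ ≤ 7)


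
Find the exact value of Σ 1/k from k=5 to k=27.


Σₖ₌5^27 1/k = 1/5 + 1/6 + 1/7 + ... + 1/27
= 145216599503/80313433200
≈ 1.8081

Sum = 145216599503/80313433200 ≈ 1.8081


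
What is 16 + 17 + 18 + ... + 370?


Σₖ₌16^370 k = Σₖ₌₁^370 k − Σₖ₌₁^15 k
= 370·371/2 − 15·16/2
= 68635 − 120 = 68515

Σk = 68515


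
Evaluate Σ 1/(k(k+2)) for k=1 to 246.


1/(k(k+2)) = (1/2)·(1/k - 1/(k+2)) (partial fractions)
Telescoping: Σ = (1/2)·(1 + 1/2 - 1/247 - 1/248) = 91389/122512

Sum = 91389/122512


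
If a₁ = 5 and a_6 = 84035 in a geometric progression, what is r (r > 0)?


r^(n-1) = aₙ/a₁
r^5 = 84035/5 = 16807
r = 16807^(1/5)
= 7

r = 7


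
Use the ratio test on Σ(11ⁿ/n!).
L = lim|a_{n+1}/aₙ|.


aₙ = 11^n/n!
a_{n+1}/aₙ = 11^(n+1)/(n+1)! × n!/11^n
= 11/(n+1)
L = lim(n→∞) 11/(n+1) = 0
L < 1 → series CONVERGES

Converges (ratio test: L = 0 < 1)


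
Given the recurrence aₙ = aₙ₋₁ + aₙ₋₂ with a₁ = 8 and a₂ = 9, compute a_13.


Computing iteratively: 8, 9, 17, 26, 43, 69, 112, 181, 293, 474, 767, 1241, ...
a_13 = 2008

a_13 = 2008


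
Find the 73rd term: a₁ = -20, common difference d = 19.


aₙ = a₁ + (n-1)d
= -20 + (73-1)×19
= -20 + 1368
= 1348

a_73 = 1348


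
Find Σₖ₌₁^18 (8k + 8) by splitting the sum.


Σ(8k+8) = 8·Σk + 8·n
= 8·171 + 8·18
= 1368 + 144 = 1512

Σ = 1512


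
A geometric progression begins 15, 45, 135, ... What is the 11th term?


aₙ = a₁·r^(n-1)
= 15×3^10
= 15×59049
= 885735

a_11 = 885735


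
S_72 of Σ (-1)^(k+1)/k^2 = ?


S = 1 - 1/4 + 1/9 - 1/16 + 1/25 - 1/36 + 1/49 - 1/64 ± ...
= 0.8224
(Full series converges to +π²/12 ≈ +0.8225)

S_72 = 0.8224


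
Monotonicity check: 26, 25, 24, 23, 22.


Differences: -1, -1, -1, -1
All differences < 0 → strictly DECREASING

Monotonically decreasing


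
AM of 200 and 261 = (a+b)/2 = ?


AM = (200 + 261)/2 = 461/2 = 230.5

AM = 230.5


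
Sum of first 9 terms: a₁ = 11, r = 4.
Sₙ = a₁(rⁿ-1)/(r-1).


Sₙ = 11×(4^9 - 1)/(4 - 1)
= 11×(262144 - 1)/3
= 11×262143/3
= 961191

S_9 = 961191


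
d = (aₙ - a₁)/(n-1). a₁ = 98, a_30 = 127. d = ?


d = (aₙ - a₁)/(n-1)
= (127 - 98)/(30-1)
= 29/29 = 1

d = 1


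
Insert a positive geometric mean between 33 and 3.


GM = √(33×3) = √99 = 9.9499

GM = 9.9499


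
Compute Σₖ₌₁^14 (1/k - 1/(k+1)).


Telescoping: adjacent terms cancel.
= 1/1 - 1/15
= 1 - 1/15 = 14/15

Sum = 14/15


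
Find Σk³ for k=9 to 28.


Σₖ₌9^28 k³ = [28·29/2]² − [8·9/2]²
= 164836 − 1296 = 163540

Σk³ = 163540


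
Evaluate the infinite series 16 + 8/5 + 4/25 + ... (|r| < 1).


S∞ = a₁/(1-r) = 16/(1 - 1/10)
= 16/(9/10)
= 160/9

S∞ = 160/9


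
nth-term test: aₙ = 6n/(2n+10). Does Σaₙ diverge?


lim(n→∞) 6n/(2n+10) = 6/2 = 3  (divide numerator and denominator by n)
lim aₙ = 3 ≠ 0 → series DIVERGES

Diverges (lim aₙ = 3 ≠ 0)


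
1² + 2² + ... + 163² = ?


n = 163
n(n+1)(2n+1)/6 = 163×164×327/6
= 8741364/6 = 1456894

Σk² = 1456894


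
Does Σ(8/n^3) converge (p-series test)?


p-series test: Σ c/n^p converges if p > 1, diverges if p ≤ 1 (constant c > 0 doesn't affect convergence).
p = 3
3 > 1 → CONVERGES

Converges (p = 3 > 1)


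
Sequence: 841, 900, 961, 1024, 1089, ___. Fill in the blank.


Pattern: perfect squares: n²
Terms: 841, 900, 961, 1024, 1089
Next term = 1156

Next term = 1156


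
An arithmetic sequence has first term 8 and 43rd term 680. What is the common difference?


d = (aₙ - a₁)/(n-1)
= (680 - 8)/(43-1)
= 672/42 = 16

d = 16


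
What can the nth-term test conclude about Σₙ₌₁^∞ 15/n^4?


lim(n→∞) 15/n^4 = 0
lim aₙ = 0 → nth-term test is INCONCLUSIVE
(Need other tests; this is actually a convergent p-series with p=4 > 1)

Inconclusive (lim aₙ = 0; need another test)


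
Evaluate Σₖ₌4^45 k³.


Σₖ₌4^45 k³ = [45·46/2]² − [3·4/2]²
= 1071225 − 36 = 1071189

Σk³ = 1071189


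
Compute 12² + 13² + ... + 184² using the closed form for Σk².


Σₖ₌12^184 k² = Σₖ₌₁^184 k² − Σₖ₌₁^11 k²
= 184·185·369/6 − 11·12·23/6
= 2093460 − 506 = 2092954

Σk² = 2092954


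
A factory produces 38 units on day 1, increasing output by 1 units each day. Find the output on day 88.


aₙ = a₁ + (n-1)d
= 38 + (88-1)×1
= 38 + 87
= 125

a_88 = 125


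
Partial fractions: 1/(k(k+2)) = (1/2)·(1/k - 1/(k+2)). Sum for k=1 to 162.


1/(k(k+2)) = (1/2)·(1/k - 1/(k+2)) (partial fractions)
Telescoping: Σ = (1/2)·(1 + 1/2 - 1/163 - 1/164) = 39771/53464

Sum = 39771/53464


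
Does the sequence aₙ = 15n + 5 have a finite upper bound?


aₙ = 15n + 5 → as n→∞, aₙ→∞
No finite upper bound exists
The sequence is UNBOUNDED

Unbounded (aₙ → ∞ as n → ∞)


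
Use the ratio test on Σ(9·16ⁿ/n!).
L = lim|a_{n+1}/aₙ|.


aₙ = 9·16^n/n!
a_{n+1}/aₙ = 16^(n+1)/(n+1)! × n!/16^n  (constant 9 cancels)
= 16/(n+1)
L = lim(n→∞) 16/(n+1) = 0
L < 1 → series CONVERGES

Converges (ratio test: L = 0 < 1)


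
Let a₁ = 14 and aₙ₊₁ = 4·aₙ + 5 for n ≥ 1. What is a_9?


Computing step by step:
a_1 = 14
a_2 = 61
a_3 = 249
a_4 = 1001
a_5 = 4009
a_6 = 16041
a_7 = 64169
a_8 = 256681
a_9 = 1026729


a_9 = 1026729


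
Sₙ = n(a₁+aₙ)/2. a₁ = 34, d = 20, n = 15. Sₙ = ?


aₙ = 34 + (15-1)×20 = 314
Sₙ = n(a₁+aₙ)/2 = 15×(34+314)/2
= 15×348/2 = 2610

S_15 = 2610


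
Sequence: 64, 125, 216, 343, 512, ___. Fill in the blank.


Pattern: perfect cubes: n³
Terms: 64, 125, 216, 343, 512
Next term = 729

Next term = 729


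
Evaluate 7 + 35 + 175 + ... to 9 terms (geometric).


Sₙ = 7×(5^9 - 1)/(5 - 1)
= 7×(1953125 - 1)/4
= 7×1953124/4
= 3417967

S_9 = 3417967


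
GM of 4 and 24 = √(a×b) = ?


GM = √(4×24) = √96 = 9.798

GM = 9.798


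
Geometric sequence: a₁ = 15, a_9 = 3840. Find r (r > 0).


r^(n-1) = aₙ/a₁
r^8 = 3840/15 = 256
r = 256^(1/8)
= ±2; taking r > 0 gives r = 2

r = 2


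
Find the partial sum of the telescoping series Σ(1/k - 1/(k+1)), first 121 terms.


Telescoping: adjacent terms cancel.
= 1/1 - 1/122
= 1 - 1/122 = 121/122

Sum = 121/122


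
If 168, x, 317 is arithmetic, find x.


AM = (168 + 317)/2 = 485/2 = 242.5

AM = 242.5


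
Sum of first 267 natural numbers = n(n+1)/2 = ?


n(n+1)/2 = 267×268/2 = 71556/2 = 35778

Σk = 35778


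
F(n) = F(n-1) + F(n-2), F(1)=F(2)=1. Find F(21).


Fibonacci sequence: 1, 1, 2, 3, 5, 8, 13, 21, 34, 55, 89, ...
F(21) = 10946

F(21) = 10946


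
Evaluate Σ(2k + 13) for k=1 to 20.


Σ(2k+13) = 2·Σk + 13·n
= 2·210 + 13·20
= 420 + 260 = 680

Σ = 680


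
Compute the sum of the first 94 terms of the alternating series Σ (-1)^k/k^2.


S = -1 + 1/4 - 1/9 + 1/16 - 1/25 + 1/36 - 1/49 + 1/64 ± ...
= -0.8224
(Full series converges to -π²/12 ≈ -0.8225)

S_94 = -0.8224


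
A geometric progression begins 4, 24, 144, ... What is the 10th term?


aₙ = a₁·r^(n-1)
= 4×6^9
= 4×10077696
= 40310784

a_10 = 40310784


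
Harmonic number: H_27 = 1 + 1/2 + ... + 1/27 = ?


H_27 = 1/1 + 1/2 + 1/3 + ... + 1/27
= 312536252003/80313433200
≈ 3.8915

H_27 = 312536252003/80313433200 ≈ 3.8915


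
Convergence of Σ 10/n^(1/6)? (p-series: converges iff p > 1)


p-series test: Σ c/n^p converges if p > 1, diverges if p ≤ 1 (constant c > 0 doesn't affect convergence).
p = 1/6
1/6 ≤ 1 → DIVERGES

Diverges (p = 1/6 ≤ 1)


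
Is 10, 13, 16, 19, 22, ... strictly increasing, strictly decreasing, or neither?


Differences: 3, 3, 3, 3
All differences > 0 → strictly INCREASING

Monotonically increasing


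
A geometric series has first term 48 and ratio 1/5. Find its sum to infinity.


S∞ = a₁/(1-r) = 48/(1 - 1/5)
= 48/(4/5)
= 60

S∞ = 60


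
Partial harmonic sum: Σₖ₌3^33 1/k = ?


Σₖ₌3^33 1/k = 1/3 + 1/4 + 1/5 + ... + 1/33
= 33984696501949/13127595717600
≈ 2.5888

Sum = 33984696501949/13127595717600 ≈ 2.5888


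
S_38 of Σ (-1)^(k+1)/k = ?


S = 1 - 1/2 + 1/3 - 1/4 + 1/5 - 1/6 + 1/7 - 1/8 ± ...
= 0.6802
(Full series converges to +ln(2) ≈ +0.6931)

S_38 = 0.6802


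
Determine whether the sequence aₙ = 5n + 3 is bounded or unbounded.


aₙ = 5n + 3 → as n→∞, aₙ→∞
No finite upper bound exists
The sequence is UNBOUNDED

Unbounded (aₙ → ∞ as n → ∞)


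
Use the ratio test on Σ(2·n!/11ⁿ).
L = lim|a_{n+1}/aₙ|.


aₙ = 2·n!/11^n
a_{n+1}/aₙ = (n+1)!/11^(n+1) × 11^n/n!  (constant 2 cancels)
= (n+1)/11
L = lim(n→∞) (n+1)/11 = ∞
L > 1 → series DIVERGES

Diverges (ratio test: L = ∞ > 1)


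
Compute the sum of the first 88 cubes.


n(n+1)/2 = 88×89/2 = 3916
Σk³ = 3916² = 15335056

Σk³ = 15335056


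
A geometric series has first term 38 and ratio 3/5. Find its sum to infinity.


S∞ = a₁/(1-r) = 38/(1 - 3/5)
= 38/(2/5)
= 95

S∞ = 95


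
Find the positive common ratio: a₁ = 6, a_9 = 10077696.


r^(n-1) = aₙ/a₁
r^8 = 10077696/6 = 1679616
r = 1679616^(1/8)
= ±6; taking r > 0 gives r = 6

r = 6


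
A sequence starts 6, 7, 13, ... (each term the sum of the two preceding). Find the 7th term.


Computing iteratively: 6, 7, 13, 20, 33, 53, 86
a_7 = 86

a_7 = 86


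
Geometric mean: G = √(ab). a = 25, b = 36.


GM = √(25×36) = √900 = 30

GM = 30


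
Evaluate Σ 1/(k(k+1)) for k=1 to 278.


1/(k(k+1)) = 1/k - 1/(k+1) (partial fractions)
Telescoping: Σ = 1 - 1/279 = 278/279

Sum = 278/279


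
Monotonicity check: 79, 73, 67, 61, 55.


Differences: -6, -6, -6, -6
All differences < 0 → strictly DECREASING

Monotonically decreasing


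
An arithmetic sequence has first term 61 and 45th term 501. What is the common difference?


d = (aₙ - a₁)/(n-1)
= (501 - 61)/(45-1)
= 440/44 = 10

d = 10


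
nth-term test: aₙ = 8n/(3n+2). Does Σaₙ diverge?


lim(n→∞) 8n/(3n+2) = 8/3 = 8/3  (divide numerator and denominator by n)
lim aₙ = 8/3 ≠ 0 → series DIVERGES

Diverges (lim aₙ = 8/3 ≠ 0)


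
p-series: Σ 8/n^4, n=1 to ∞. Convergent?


p-series test: Σ c/n^p converges if p > 1, diverges if p ≤ 1 (constant c > 0 doesn't affect convergence).
p = 4
4 > 1 → CONVERGES

Converges (p = 4 > 1)


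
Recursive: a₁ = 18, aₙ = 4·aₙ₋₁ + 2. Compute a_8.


Computing step by step:
a_1 = 18
a_2 = 74
a_3 = 298
a_4 = 1194
a_5 = 4778
a_6 = 19114
a_7 = 76458
a_8 = 305834


a_8 = 305834


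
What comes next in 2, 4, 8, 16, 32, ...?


Pattern: geometric (r=2)
Terms: 2, 4, 8, 16, 32
Next term = 64

Next term = 64


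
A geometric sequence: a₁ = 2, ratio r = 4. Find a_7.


aₙ = a₁·r^(n-1)
= 2×4^6
= 2×4096
= 8192

a_7 = 8192


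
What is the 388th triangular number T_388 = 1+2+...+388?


n(n+1)/2 = 388×389/2 = 150932/2 = 75466

Σk = 75466


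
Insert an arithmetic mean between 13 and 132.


AM = (13 + 132)/2 = 145/2 = 72.5

AM = 72.5


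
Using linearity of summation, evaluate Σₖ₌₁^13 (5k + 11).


Σ(5k+11) = 5·Σk + 11·n
= 5·91 + 11·13
= 455 + 143 = 598

Σ = 598


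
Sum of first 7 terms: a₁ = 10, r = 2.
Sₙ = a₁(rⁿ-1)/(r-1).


Sₙ = 10×(2^7 - 1)/(2 - 1)
= 10×(128 - 1)/1
= 10×127/1
= 1270

S_7 = 1270


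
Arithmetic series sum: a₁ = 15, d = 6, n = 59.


aₙ = 15 + (59-1)×6 = 363
Sₙ = n(a₁+aₙ)/2 = 59×(15+363)/2
= 59×378/2 = 11151

S_59 = 11151


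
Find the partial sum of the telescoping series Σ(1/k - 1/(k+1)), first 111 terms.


Telescoping: adjacent terms cancel.
= 1/1 - 1/112
= 1 - 1/112 = 111/112

Sum = 111/112


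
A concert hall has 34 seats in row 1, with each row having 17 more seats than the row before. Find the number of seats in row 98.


aₙ = a₁ + (n-1)d
= 34 + (98-1)×17
= 34 + 1649
= 1683

a_98 = 1683


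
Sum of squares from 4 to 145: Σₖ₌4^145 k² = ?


Σₖ₌4^145 k² = Σₖ₌₁^145 k² − Σₖ₌₁^3 k²
= 145·146·291/6 − 3·4·7/6
= 1026745 − 14 = 1026731

Σk² = 1026731


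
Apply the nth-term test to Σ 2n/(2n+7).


lim(n→∞) 2n/(2n+7) = 2/2 = 1  (divide numerator and denominator by n)
lim aₙ = 1 ≠ 0 → series DIVERGES

Diverges (lim aₙ = 1 ≠ 0)


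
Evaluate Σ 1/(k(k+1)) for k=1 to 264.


1/(k(k+1)) = 1/k - 1/(k+1) (partial fractions)
Telescoping: Σ = 1 - 1/265 = 264/265

Sum = 264/265


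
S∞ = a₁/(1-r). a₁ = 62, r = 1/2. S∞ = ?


S∞ = a₁/(1-r) = 62/(1 - 1/2)
= 62/(1/2)
= 124

S∞ = 124


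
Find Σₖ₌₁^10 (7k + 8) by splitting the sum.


Σ(7k+8) = 7·Σk + 8·n
= 7·55 + 8·10
= 385 + 80 = 465

Σ = 465


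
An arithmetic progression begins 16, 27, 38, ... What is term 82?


aₙ = a₁ + (n-1)d
= 16 + (82-1)×11
= 16 + 891
= 907

a_82 = 907


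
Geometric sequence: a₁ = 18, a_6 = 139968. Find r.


r^(n-1) = aₙ/a₁
r^5 = 139968/18 = 7776
r = 7776^(1/5)
= 6

r = 6


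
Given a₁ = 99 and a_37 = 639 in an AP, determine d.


d = (aₙ - a₁)/(n-1)
= (639 - 99)/(37-1)
= 540/36 = 15

d = 15


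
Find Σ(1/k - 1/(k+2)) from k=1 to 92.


Telescoping with gap 2: two head and two tail terms survive.
= (1 + 1/2) - (1/93 + 1/94)
= 3/2 - 1/93 - 1/94 = 6463/4371

Sum = 6463/4371


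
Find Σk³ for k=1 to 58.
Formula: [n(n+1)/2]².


n(n+1)/2 = 58×59/2 = 1711
Σk³ = 1711² = 2927521

Σk³ = 2927521


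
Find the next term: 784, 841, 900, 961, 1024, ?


Pattern: perfect squares: n²
Terms: 784, 841, 900, 961, 1024
Next term = 1089

Next term = 1089


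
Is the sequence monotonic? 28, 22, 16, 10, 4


Differences: -6, -6, -6, -6
All differences < 0 → strictly DECREASING

Monotonically decreasing


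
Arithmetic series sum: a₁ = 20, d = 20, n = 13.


aₙ = 20 + (13-1)×20 = 260
Sₙ = n(a₁+aₙ)/2 = 13×(20+260)/2
= 13×280/2 = 1820

S_13 = 1820


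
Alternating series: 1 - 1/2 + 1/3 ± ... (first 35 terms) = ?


S = 1 - 1/2 + 1/3 - 1/4 + 1/5 - 1/6 + 1/7 - 1/8 ± ...
= 0.7072
(Full series converges to +ln(2) ≈ +0.6931)

S_35 = 0.7072


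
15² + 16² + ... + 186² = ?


Σₖ₌15^186 k² = Σₖ₌₁^186 k² − Σₖ₌₁^14 k²
= 186·187·373/6 − 14·15·29/6
= 2162281 − 1015 = 2161266

Σk² = 2161266


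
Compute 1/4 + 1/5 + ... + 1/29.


Σₖ₌4^29 1/k = 1/4 + 1/5 + 1/6 + ... + 1/29
= 4957048979587/2329089562800
≈ 2.1283

Sum = 4957048979587/2329089562800 ≈ 2.1283


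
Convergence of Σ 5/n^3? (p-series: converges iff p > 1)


p-series test: Σ c/n^p converges if p > 1, diverges if p ≤ 1 (constant c > 0 doesn't affect convergence).
p = 3
3 > 1 → CONVERGES

Converges (p = 3 > 1)


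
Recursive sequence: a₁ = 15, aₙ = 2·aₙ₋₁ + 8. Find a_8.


Computing step by step:
a_1 = 15
a_2 = 38
a_3 = 84
a_4 = 176
a_5 = 360
a_6 = 728
a_7 = 1464
a_8 = 2936


a_8 = 2936


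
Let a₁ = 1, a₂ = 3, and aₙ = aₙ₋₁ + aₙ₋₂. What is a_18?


Computing iteratively: 1, 3, 4, 7, 11, 18, 29, 47, 76, 123, 199, 322, ...
a_18 = 5778

a_18 = 5778


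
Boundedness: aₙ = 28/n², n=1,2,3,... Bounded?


a₁ = 28, a₂ = 28/4, a₃ = 28/9, ...
0 < aₙ ≤ 28 for all n ≥ 1
The sequence IS bounded

Bounded (0 < aₙ ≤ 28)


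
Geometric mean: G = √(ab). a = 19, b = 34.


GM = √(19×34) = √646 = 25.4165

GM = 25.4165


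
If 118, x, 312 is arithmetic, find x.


AM = (118 + 312)/2 = 430/2 = 215

AM = 215


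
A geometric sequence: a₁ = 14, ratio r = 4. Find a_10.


aₙ = a₁·r^(n-1)
= 14×4^9
= 14×262144
= 3670016

a_10 = 3670016


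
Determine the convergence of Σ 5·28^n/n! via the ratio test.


aₙ = 5·28^n/n!
a_{n+1}/aₙ = 28^(n+1)/(n+1)! × n!/28^n  (constant 5 cancels)
= 28/(n+1)
L = lim(n→∞) 28/(n+1) = 0
L < 1 → series CONVERGES

Converges (ratio test: L = 0 < 1)


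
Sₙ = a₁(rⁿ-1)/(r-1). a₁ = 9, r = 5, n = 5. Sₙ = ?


Sₙ = 9×(5^5 - 1)/(5 - 1)
= 9×(3125 - 1)/4
= 9×3124/4
= 7029

S_5 = 7029


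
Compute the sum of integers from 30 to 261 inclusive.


Σₖ₌30^261 k = Σₖ₌₁^261 k − Σₖ₌₁^29 k
= 261·262/2 − 29·30/2
= 34191 − 435 = 33756

Σk = 33756


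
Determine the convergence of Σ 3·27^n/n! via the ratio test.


aₙ = 3·27^n/n!
a_{n+1}/aₙ = 27^(n+1)/(n+1)! × n!/27^n  (constant 3 cancels)
= 27/(n+1)
L = lim(n→∞) 27/(n+1) = 0
L < 1 → series CONVERGES

Converges (ratio test: L = 0 < 1)


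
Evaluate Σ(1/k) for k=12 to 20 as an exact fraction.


Σₖ₌12^20 1/k = 1/12 + 1/13 + 1/14 + 1/15 + 1/16 + 1/17 + 1/18 + 1/19 + 1/20
= 12229277/21162960
≈ 0.5779

Sum = 12229277/21162960 ≈ 0.5779


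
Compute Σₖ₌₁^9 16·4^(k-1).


Sₙ = 16×(4^9 - 1)/(4 - 1)
= 16×(262144 - 1)/3
= 16×262143/3
= 1398096

S_9 = 1398096


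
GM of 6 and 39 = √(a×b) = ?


GM = √(6×39) = √234 = 15.2971

GM = 15.2971


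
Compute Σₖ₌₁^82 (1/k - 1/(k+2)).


Telescoping with gap 2: two head and two tail terms survive.
= (1 + 1/2) - (1/83 + 1/84)
= 3/2 - 1/83 - 1/84 = 10291/6972

Sum = 10291/6972


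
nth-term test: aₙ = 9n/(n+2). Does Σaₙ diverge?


lim(n→∞) 9n/(n+2) = 9/1 = 9  (divide numerator and denominator by n)
lim aₙ = 9 ≠ 0 → series DIVERGES

Diverges (lim aₙ = 9 ≠ 0)
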